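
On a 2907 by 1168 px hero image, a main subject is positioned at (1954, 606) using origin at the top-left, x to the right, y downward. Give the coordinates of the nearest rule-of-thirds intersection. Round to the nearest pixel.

Third lines: x ∈ {969, 1938}, y ∈ {389, 779}.
1954 is closer to x = 1938; 606 is closer to y = 779.
So the nearest intersection is the lower-right power point.

(1938, 779)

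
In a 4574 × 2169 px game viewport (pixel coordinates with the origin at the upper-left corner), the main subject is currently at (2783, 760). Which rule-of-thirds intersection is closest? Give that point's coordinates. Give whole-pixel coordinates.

x = 3049 px, y = 723 px

Third lines: x ∈ {1525, 3049}, y ∈ {723, 1446}.
2783 is closer to x = 3049; 760 is closer to y = 723.
So the nearest intersection is the upper-right power point.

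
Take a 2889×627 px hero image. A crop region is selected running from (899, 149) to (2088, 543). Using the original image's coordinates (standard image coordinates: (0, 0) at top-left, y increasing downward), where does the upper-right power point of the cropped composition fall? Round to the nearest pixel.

(1692, 280)

Crop width = 2088 − 899 = 1189 px; one third is 396.33 px.
Crop height = 543 − 149 = 394 px; one third is 131.33 px.
The upper-right point is two-thirds across and one-third down within the crop:
x = 899 + 2 × 396.33 ≈ 1692; y = 149 + 1 × 131.33 ≈ 280.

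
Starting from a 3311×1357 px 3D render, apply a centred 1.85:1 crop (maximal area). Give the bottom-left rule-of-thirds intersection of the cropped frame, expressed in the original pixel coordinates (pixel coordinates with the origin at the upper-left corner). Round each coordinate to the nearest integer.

3311/1357 > 1.85/1, so the 1.85:1 crop keeps the full height 1357 and trims width to 1357 × 1.85/1 = 2510.45 px.
Left offset = (3311 − 2510.45)/2 = 400.27 px; top offset = 0.
Bottom-left is one-third across and two-thirds down within the crop:
x = 400.27 + 1 × 2510.45/3 ≈ 1237; y = 0.00 + 2 × 1357.00/3 ≈ 905.

(1237, 905)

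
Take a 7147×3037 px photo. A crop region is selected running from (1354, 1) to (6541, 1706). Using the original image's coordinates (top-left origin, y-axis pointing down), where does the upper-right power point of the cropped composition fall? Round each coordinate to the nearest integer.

Crop width = 6541 − 1354 = 5187 px; one third is 1729.00 px.
Crop height = 1706 − 1 = 1705 px; one third is 568.33 px.
The upper-right point is two-thirds across and one-third down within the crop:
x = 1354 + 2 × 1729.00 ≈ 4812; y = 1 + 1 × 568.33 ≈ 569.

(4812, 569)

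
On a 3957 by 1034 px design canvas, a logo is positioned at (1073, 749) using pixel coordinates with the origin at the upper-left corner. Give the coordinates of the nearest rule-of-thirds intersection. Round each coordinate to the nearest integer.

Third lines: x ∈ {1319, 2638}, y ∈ {345, 689}.
1073 is closer to x = 1319; 749 is closer to y = 689.
So the nearest intersection is the lower-left power point.

x = 1319 px, y = 689 px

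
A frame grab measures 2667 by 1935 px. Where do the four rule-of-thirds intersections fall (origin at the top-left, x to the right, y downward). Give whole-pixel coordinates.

(889, 645), (1778, 645), (889, 1290), (1778, 1290)

One third of 2667 is 889; one third of 1935 is 645.
Vertical third lines at x = 889 and x = 1778; horizontal third lines at y = 645 and y = 1290.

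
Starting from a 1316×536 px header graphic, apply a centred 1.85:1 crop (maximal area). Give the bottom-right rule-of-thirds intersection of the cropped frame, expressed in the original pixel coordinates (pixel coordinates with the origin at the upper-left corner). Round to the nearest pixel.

(823, 357)

1316/536 > 1.85/1, so the 1.85:1 crop keeps the full height 536 and trims width to 536 × 1.85/1 = 991.60 px.
Left offset = (1316 − 991.60)/2 = 162.20 px; top offset = 0.
Bottom-right is two-thirds across and two-thirds down within the crop:
x = 162.20 + 2 × 991.60/3 ≈ 823; y = 0.00 + 2 × 536.00/3 ≈ 357.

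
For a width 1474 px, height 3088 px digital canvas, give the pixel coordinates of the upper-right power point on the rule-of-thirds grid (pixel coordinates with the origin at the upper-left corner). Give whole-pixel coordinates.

The upper-right point sits two-thirds of the way across and one-third of the way down.
x = 2 × 1474/3 ≈ 983; y = 1 × 3088/3 ≈ 1029.

x = 983 px, y = 1029 px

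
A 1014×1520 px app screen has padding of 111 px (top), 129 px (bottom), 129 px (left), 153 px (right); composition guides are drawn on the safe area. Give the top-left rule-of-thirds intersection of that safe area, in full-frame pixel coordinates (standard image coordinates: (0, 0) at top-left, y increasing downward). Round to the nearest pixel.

x = 373 px, y = 538 px

Content width = 1014 − 129 − 153 = 732 px; content height = 1520 − 111 − 129 = 1280 px.
Top-left is one-third across and one-third down within the safe area.
x = 129 + 1 × 732/3 = 129 + 244.00 ≈ 373
y = 111 + 1 × 1280/3 = 111 + 426.67 ≈ 538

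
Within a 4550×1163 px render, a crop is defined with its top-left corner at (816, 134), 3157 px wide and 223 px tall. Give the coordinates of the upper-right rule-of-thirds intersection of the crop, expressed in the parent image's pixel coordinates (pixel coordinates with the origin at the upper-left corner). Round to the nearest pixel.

x = 2921 px, y = 208 px

One third of the crop width 3157 is 1052.33 px.
One third of the crop height 223 is 74.33 px.
The upper-right point is two-thirds across and one-third down within the crop:
x = 816 + 2 × 1052.33 ≈ 2921; y = 134 + 1 × 74.33 ≈ 208.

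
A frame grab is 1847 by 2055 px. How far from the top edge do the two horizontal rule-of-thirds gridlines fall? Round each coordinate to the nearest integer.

685 px and 1370 px

2055 / 3 = 685, so the horizontal lines sit at one and two thirds of 2055.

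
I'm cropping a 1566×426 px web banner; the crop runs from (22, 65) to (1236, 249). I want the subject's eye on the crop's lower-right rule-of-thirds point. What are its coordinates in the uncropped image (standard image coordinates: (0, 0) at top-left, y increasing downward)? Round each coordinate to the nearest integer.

Crop width = 1236 − 22 = 1214 px; one third is 404.67 px.
Crop height = 249 − 65 = 184 px; one third is 61.33 px.
The lower-right point is two-thirds across and two-thirds down within the crop:
x = 22 + 2 × 404.67 ≈ 831; y = 65 + 2 × 61.33 ≈ 188.

(831, 188)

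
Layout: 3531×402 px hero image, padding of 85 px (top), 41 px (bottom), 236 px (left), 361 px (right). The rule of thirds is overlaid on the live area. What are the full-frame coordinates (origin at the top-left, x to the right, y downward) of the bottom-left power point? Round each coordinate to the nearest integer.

Content width = 3531 − 236 − 361 = 2934 px; content height = 402 − 85 − 41 = 276 px.
Bottom-left is one-third across and two-thirds down within the live area.
x = 236 + 1 × 2934/3 = 236 + 978.00 ≈ 1214
y = 85 + 2 × 276/3 = 85 + 184.00 ≈ 269

x = 1214 px, y = 269 px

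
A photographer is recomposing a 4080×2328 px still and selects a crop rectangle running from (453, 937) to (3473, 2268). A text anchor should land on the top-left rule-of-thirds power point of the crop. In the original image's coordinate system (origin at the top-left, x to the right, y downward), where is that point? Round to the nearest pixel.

x = 1460 px, y = 1381 px

Crop width = 3473 − 453 = 3020 px; one third is 1006.67 px.
Crop height = 2268 − 937 = 1331 px; one third is 443.67 px.
The top-left point is one-third across and one-third down within the crop:
x = 453 + 1 × 1006.67 ≈ 1460; y = 937 + 1 × 443.67 ≈ 1381.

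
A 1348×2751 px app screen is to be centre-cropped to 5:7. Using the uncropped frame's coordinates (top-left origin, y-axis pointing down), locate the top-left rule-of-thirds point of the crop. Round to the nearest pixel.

1348/2751 < 5/7, so the 5:7 crop keeps the full width 1348 and trims height to 1348 × 7/5 = 1887.20 px.
Top offset = (2751 − 1887.20)/2 = 431.90 px; left offset = 0.
Top-left is one-third across and one-third down within the crop:
x = 0.00 + 1 × 1348.00/3 ≈ 449; y = 431.90 + 1 × 1887.20/3 ≈ 1061.

(449, 1061)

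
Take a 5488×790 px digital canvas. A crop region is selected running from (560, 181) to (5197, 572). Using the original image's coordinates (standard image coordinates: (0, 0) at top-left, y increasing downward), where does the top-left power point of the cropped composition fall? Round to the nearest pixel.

Crop width = 5197 − 560 = 4637 px; one third is 1545.67 px.
Crop height = 572 − 181 = 391 px; one third is 130.33 px.
The top-left point is one-third across and one-third down within the crop:
x = 560 + 1 × 1545.67 ≈ 2106; y = 181 + 1 × 130.33 ≈ 311.

(2106, 311)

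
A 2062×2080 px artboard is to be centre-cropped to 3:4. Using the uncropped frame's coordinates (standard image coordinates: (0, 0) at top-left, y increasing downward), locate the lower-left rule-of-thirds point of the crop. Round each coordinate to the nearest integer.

2062/2080 > 3/4, so the 3:4 crop keeps the full height 2080 and trims width to 2080 × 3/4 = 1560.00 px.
Left offset = (2062 − 1560.00)/2 = 251.00 px; top offset = 0.
Lower-left is one-third across and two-thirds down within the crop:
x = 251.00 + 1 × 1560.00/3 ≈ 771; y = 0.00 + 2 × 2080.00/3 ≈ 1387.

(771, 1387)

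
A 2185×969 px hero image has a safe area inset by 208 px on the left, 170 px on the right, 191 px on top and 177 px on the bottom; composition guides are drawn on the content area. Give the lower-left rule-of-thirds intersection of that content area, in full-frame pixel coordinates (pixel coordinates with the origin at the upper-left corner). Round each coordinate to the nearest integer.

(810, 592)

Content width = 2185 − 208 − 170 = 1807 px; content height = 969 − 191 − 177 = 601 px.
Lower-left is one-third across and two-thirds down within the content area.
x = 208 + 1 × 1807/3 = 208 + 602.33 ≈ 810
y = 191 + 2 × 601/3 = 191 + 400.67 ≈ 592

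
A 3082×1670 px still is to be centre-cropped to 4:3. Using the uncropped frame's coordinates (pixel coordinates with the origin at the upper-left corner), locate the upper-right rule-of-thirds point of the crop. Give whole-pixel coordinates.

x = 1912 px, y = 557 px

3082/1670 > 4/3, so the 4:3 crop keeps the full height 1670 and trims width to 1670 × 4/3 = 2226.67 px.
Left offset = (3082 − 2226.67)/2 = 427.67 px; top offset = 0.
Upper-right is two-thirds across and one-third down within the crop:
x = 427.67 + 2 × 2226.67/3 ≈ 1912; y = 0.00 + 1 × 1670.00/3 ≈ 557.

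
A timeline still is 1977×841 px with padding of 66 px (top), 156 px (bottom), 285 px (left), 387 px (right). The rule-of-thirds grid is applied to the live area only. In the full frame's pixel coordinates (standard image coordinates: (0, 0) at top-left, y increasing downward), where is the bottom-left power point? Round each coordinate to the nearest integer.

(720, 479)

Content width = 1977 − 285 − 387 = 1305 px; content height = 841 − 66 − 156 = 619 px.
Bottom-left is one-third across and two-thirds down within the live area.
x = 285 + 1 × 1305/3 = 285 + 435.00 ≈ 720
y = 66 + 2 × 619/3 = 66 + 412.67 ≈ 479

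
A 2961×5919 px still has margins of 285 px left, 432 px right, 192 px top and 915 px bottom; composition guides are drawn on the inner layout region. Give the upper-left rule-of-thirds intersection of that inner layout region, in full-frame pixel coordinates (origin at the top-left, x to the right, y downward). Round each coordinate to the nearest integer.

Content width = 2961 − 285 − 432 = 2244 px; content height = 5919 − 192 − 915 = 4812 px.
Upper-left is one-third across and one-third down within the inner layout region.
x = 285 + 1 × 2244/3 = 285 + 748.00 ≈ 1033
y = 192 + 1 × 4812/3 = 192 + 1604.00 ≈ 1796

x = 1033 px, y = 1796 px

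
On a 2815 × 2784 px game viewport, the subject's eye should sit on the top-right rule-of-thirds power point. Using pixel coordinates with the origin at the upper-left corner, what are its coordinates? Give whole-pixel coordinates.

(1877, 928)

The top-right point sits two-thirds of the way across and one-third of the way down.
x = 2 × 2815/3 ≈ 1877; y = 1 × 2784/3 ≈ 928.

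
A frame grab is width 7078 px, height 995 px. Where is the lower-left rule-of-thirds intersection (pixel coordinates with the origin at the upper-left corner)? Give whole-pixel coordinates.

x = 2359 px, y = 663 px

The lower-left point sits one-third of the way across and two-thirds of the way down.
x = 1 × 7078/3 ≈ 2359; y = 2 × 995/3 ≈ 663.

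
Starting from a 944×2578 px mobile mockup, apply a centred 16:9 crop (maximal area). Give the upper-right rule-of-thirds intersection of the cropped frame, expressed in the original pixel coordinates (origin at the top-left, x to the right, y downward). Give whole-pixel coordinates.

944/2578 < 16/9, so the 16:9 crop keeps the full width 944 and trims height to 944 × 9/16 = 531.00 px.
Top offset = (2578 − 531.00)/2 = 1023.50 px; left offset = 0.
Upper-right is two-thirds across and one-third down within the crop:
x = 0.00 + 2 × 944.00/3 ≈ 629; y = 1023.50 + 1 × 531.00/3 ≈ 1201.

x = 629 px, y = 1201 px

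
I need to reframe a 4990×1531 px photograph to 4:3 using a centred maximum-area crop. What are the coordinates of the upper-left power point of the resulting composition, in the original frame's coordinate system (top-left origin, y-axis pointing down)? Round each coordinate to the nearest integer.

x = 2155 px, y = 510 px

4990/1531 > 4/3, so the 4:3 crop keeps the full height 1531 and trims width to 1531 × 4/3 = 2041.33 px.
Left offset = (4990 − 2041.33)/2 = 1474.33 px; top offset = 0.
Upper-left is one-third across and one-third down within the crop:
x = 1474.33 + 1 × 2041.33/3 ≈ 2155; y = 0.00 + 1 × 1531.00/3 ≈ 510.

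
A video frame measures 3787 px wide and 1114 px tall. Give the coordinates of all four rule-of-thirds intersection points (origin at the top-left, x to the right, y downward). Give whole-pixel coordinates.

(1262, 371), (2525, 371), (1262, 743), (2525, 743)

One third of 3787 is 1262.33; one third of 1114 is 371.33.
Vertical third lines at x = 1262 and x = 2525; horizontal third lines at y = 371 and y = 743.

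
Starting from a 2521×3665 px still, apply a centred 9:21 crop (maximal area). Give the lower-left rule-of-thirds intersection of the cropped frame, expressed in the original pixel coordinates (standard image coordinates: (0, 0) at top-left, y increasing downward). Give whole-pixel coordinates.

2521/3665 > 9/21, so the 9:21 crop keeps the full height 3665 and trims width to 3665 × 9/21 = 1570.71 px.
Left offset = (2521 − 1570.71)/2 = 475.14 px; top offset = 0.
Lower-left is one-third across and two-thirds down within the crop:
x = 475.14 + 1 × 1570.71/3 ≈ 999; y = 0.00 + 2 × 3665.00/3 ≈ 2443.

(999, 2443)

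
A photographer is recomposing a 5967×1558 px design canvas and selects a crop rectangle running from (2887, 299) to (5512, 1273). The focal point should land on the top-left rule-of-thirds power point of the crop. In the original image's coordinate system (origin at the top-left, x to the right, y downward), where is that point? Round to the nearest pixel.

Crop width = 5512 − 2887 = 2625 px; one third is 875.00 px.
Crop height = 1273 − 299 = 974 px; one third is 324.67 px.
The top-left point is one-third across and one-third down within the crop:
x = 2887 + 1 × 875.00 ≈ 3762; y = 299 + 1 × 324.67 ≈ 624.

(3762, 624)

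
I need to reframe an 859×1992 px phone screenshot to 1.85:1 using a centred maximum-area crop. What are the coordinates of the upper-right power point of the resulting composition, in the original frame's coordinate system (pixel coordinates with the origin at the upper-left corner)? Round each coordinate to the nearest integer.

(573, 919)

859/1992 < 1.85/1, so the 1.85:1 crop keeps the full width 859 and trims height to 859 × 1/1.85 = 464.32 px.
Top offset = (1992 − 464.32)/2 = 763.84 px; left offset = 0.
Upper-right is two-thirds across and one-third down within the crop:
x = 0.00 + 2 × 859.00/3 ≈ 573; y = 763.84 + 1 × 464.32/3 ≈ 919.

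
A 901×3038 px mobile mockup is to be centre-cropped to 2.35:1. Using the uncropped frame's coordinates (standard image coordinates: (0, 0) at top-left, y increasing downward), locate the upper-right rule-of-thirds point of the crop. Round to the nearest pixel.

x = 601 px, y = 1455 px

901/3038 < 2.35/1, so the 2.35:1 crop keeps the full width 901 and trims height to 901 × 1/2.35 = 383.40 px.
Top offset = (3038 − 383.40)/2 = 1327.30 px; left offset = 0.
Upper-right is two-thirds across and one-third down within the crop:
x = 0.00 + 2 × 901.00/3 ≈ 601; y = 1327.30 + 1 × 383.40/3 ≈ 1455.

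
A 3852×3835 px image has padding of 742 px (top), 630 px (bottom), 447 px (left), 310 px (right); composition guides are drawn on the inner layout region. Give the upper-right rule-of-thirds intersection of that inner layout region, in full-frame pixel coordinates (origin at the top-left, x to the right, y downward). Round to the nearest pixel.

x = 2510 px, y = 1563 px

Content width = 3852 − 447 − 310 = 3095 px; content height = 3835 − 742 − 630 = 2463 px.
Upper-right is two-thirds across and one-third down within the inner layout region.
x = 447 + 2 × 3095/3 = 447 + 2063.33 ≈ 2510
y = 742 + 1 × 2463/3 = 742 + 821.00 ≈ 1563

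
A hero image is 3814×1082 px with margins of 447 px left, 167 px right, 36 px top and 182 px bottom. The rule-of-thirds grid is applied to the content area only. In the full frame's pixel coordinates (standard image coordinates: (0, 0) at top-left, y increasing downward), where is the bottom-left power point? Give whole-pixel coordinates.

x = 1514 px, y = 612 px

Content width = 3814 − 447 − 167 = 3200 px; content height = 1082 − 36 − 182 = 864 px.
Bottom-left is one-third across and two-thirds down within the content area.
x = 447 + 1 × 3200/3 = 447 + 1066.67 ≈ 1514
y = 36 + 2 × 864/3 = 36 + 576.00 ≈ 612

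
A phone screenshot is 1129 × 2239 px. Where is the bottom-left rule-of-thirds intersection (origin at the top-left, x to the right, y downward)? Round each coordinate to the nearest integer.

The bottom-left point sits one-third of the way across and two-thirds of the way down.
x = 1 × 1129/3 ≈ 376; y = 2 × 2239/3 ≈ 1493.

x = 376 px, y = 1493 px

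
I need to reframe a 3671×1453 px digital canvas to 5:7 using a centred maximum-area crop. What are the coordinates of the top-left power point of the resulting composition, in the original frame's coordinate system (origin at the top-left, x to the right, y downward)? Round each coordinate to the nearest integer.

3671/1453 > 5/7, so the 5:7 crop keeps the full height 1453 and trims width to 1453 × 5/7 = 1037.86 px.
Left offset = (3671 − 1037.86)/2 = 1316.57 px; top offset = 0.
Top-left is one-third across and one-third down within the crop:
x = 1316.57 + 1 × 1037.86/3 ≈ 1663; y = 0.00 + 1 × 1453.00/3 ≈ 484.

(1663, 484)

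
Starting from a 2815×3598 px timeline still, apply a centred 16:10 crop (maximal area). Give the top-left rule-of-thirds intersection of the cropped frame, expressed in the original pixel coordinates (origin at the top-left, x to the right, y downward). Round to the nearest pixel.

2815/3598 < 16/10, so the 16:10 crop keeps the full width 2815 and trims height to 2815 × 10/16 = 1759.38 px.
Top offset = (3598 − 1759.38)/2 = 919.31 px; left offset = 0.
Top-left is one-third across and one-third down within the crop:
x = 0.00 + 1 × 2815.00/3 ≈ 938; y = 919.31 + 1 × 1759.38/3 ≈ 1506.

(938, 1506)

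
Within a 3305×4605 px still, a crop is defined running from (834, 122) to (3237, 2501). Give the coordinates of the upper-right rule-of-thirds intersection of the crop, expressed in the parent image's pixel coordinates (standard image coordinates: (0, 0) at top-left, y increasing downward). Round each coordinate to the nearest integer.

(2436, 915)

Crop width = 3237 − 834 = 2403 px; one third is 801.00 px.
Crop height = 2501 − 122 = 2379 px; one third is 793.00 px.
The upper-right point is two-thirds across and one-third down within the crop:
x = 834 + 2 × 801.00 ≈ 2436; y = 122 + 1 × 793.00 ≈ 915.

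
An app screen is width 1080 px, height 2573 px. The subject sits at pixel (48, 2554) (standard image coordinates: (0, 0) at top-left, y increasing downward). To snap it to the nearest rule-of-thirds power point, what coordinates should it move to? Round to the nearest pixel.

Third lines: x ∈ {360, 720}, y ∈ {858, 1715}.
48 is closer to x = 360; 2554 is closer to y = 1715.
So the nearest intersection is the lower-left power point.

x = 360 px, y = 1715 px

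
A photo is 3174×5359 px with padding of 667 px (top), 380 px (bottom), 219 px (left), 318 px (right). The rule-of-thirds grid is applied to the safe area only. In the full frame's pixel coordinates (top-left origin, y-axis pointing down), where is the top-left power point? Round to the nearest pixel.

x = 1098 px, y = 2104 px

Content width = 3174 − 219 − 318 = 2637 px; content height = 5359 − 667 − 380 = 4312 px.
Top-left is one-third across and one-third down within the safe area.
x = 219 + 1 × 2637/3 = 219 + 879.00 ≈ 1098
y = 667 + 1 × 4312/3 = 667 + 1437.33 ≈ 2104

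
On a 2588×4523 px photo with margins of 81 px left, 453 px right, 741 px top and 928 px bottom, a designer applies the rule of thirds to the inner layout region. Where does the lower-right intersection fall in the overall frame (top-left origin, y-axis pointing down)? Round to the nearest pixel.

Content width = 2588 − 81 − 453 = 2054 px; content height = 4523 − 741 − 928 = 2854 px.
Lower-right is two-thirds across and two-thirds down within the inner layout region.
x = 81 + 2 × 2054/3 = 81 + 1369.33 ≈ 1450
y = 741 + 2 × 2854/3 = 741 + 1902.67 ≈ 2644

(1450, 2644)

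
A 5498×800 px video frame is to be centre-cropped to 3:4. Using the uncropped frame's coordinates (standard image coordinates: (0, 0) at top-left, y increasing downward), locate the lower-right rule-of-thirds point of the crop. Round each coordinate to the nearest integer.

5498/800 > 3/4, so the 3:4 crop keeps the full height 800 and trims width to 800 × 3/4 = 600.00 px.
Left offset = (5498 − 600.00)/2 = 2449.00 px; top offset = 0.
Lower-right is two-thirds across and two-thirds down within the crop:
x = 2449.00 + 2 × 600.00/3 ≈ 2849; y = 0.00 + 2 × 800.00/3 ≈ 533.

x = 2849 px, y = 533 px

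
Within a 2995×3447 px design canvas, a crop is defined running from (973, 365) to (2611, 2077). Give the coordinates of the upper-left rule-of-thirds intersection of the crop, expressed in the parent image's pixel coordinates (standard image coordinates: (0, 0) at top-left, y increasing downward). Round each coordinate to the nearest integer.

(1519, 936)

Crop width = 2611 − 973 = 1638 px; one third is 546.00 px.
Crop height = 2077 − 365 = 1712 px; one third is 570.67 px.
The upper-left point is one-third across and one-third down within the crop:
x = 973 + 1 × 546.00 ≈ 1519; y = 365 + 1 × 570.67 ≈ 936.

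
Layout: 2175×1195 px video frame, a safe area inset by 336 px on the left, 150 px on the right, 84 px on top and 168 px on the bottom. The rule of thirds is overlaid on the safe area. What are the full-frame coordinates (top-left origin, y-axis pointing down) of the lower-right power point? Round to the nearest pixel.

Content width = 2175 − 336 − 150 = 1689 px; content height = 1195 − 84 − 168 = 943 px.
Lower-right is two-thirds across and two-thirds down within the safe area.
x = 336 + 2 × 1689/3 = 336 + 1126.00 ≈ 1462
y = 84 + 2 × 943/3 = 84 + 628.67 ≈ 713

x = 1462 px, y = 713 px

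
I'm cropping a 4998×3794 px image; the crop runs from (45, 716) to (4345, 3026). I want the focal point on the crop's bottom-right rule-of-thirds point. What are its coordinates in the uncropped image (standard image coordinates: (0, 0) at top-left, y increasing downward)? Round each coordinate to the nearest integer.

(2912, 2256)

Crop width = 4345 − 45 = 4300 px; one third is 1433.33 px.
Crop height = 3026 − 716 = 2310 px; one third is 770.00 px.
The bottom-right point is two-thirds across and two-thirds down within the crop:
x = 45 + 2 × 1433.33 ≈ 2912; y = 716 + 2 × 770.00 ≈ 2256.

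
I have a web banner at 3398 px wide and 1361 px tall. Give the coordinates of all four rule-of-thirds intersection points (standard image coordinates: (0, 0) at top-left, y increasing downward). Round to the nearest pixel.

(1133, 454), (2265, 454), (1133, 907), (2265, 907)

One third of 3398 is 1132.67; one third of 1361 is 453.67.
Vertical third lines at x = 1133 and x = 2265; horizontal third lines at y = 454 and y = 907.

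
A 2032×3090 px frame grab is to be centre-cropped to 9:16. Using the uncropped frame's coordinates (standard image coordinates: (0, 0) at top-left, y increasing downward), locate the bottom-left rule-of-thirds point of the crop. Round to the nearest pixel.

2032/3090 > 9/16, so the 9:16 crop keeps the full height 3090 and trims width to 3090 × 9/16 = 1738.12 px.
Left offset = (2032 − 1738.12)/2 = 146.94 px; top offset = 0.
Bottom-left is one-third across and two-thirds down within the crop:
x = 146.94 + 1 × 1738.12/3 ≈ 726; y = 0.00 + 2 × 3090.00/3 ≈ 2060.

(726, 2060)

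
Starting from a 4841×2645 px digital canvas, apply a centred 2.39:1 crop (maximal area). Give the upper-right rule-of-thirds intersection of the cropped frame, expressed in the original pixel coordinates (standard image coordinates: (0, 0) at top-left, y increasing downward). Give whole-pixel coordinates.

x = 3227 px, y = 985 px

4841/2645 < 2.39/1, so the 2.39:1 crop keeps the full width 4841 and trims height to 4841 × 1/2.39 = 2025.52 px.
Top offset = (2645 − 2025.52)/2 = 309.74 px; left offset = 0.
Upper-right is two-thirds across and one-third down within the crop:
x = 0.00 + 2 × 4841.00/3 ≈ 3227; y = 309.74 + 1 × 2025.52/3 ≈ 985.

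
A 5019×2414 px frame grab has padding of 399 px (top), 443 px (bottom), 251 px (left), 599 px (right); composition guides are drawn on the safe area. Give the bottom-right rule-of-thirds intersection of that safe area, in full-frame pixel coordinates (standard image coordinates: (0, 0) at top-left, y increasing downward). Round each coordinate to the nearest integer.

(3030, 1447)

Content width = 5019 − 251 − 599 = 4169 px; content height = 2414 − 399 − 443 = 1572 px.
Bottom-right is two-thirds across and two-thirds down within the safe area.
x = 251 + 2 × 4169/3 = 251 + 2779.33 ≈ 3030
y = 399 + 2 × 1572/3 = 399 + 1048.00 ≈ 1447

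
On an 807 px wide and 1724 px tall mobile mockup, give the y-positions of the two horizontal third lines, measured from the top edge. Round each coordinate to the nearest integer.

1724 / 3 = 574.67, so the horizontal lines sit at one and two thirds of 1724.

y = 575 px and y = 1149 px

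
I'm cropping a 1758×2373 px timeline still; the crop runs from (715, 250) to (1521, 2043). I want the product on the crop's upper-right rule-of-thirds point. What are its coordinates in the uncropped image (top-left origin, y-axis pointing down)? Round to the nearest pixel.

Crop width = 1521 − 715 = 806 px; one third is 268.67 px.
Crop height = 2043 − 250 = 1793 px; one third is 597.67 px.
The upper-right point is two-thirds across and one-third down within the crop:
x = 715 + 2 × 268.67 ≈ 1252; y = 250 + 1 × 597.67 ≈ 848.

x = 1252 px, y = 848 px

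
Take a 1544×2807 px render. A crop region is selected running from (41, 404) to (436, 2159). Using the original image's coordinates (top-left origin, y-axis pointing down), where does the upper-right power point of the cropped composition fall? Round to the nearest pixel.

Crop width = 436 − 41 = 395 px; one third is 131.67 px.
Crop height = 2159 − 404 = 1755 px; one third is 585.00 px.
The upper-right point is two-thirds across and one-third down within the crop:
x = 41 + 2 × 131.67 ≈ 304; y = 404 + 1 × 585.00 ≈ 989.

x = 304 px, y = 989 px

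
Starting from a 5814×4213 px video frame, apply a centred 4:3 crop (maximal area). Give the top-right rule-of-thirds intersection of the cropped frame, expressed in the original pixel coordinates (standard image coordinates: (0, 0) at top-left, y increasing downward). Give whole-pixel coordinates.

5814/4213 > 4/3, so the 4:3 crop keeps the full height 4213 and trims width to 4213 × 4/3 = 5617.33 px.
Left offset = (5814 − 5617.33)/2 = 98.33 px; top offset = 0.
Top-right is two-thirds across and one-third down within the crop:
x = 98.33 + 2 × 5617.33/3 ≈ 3843; y = 0.00 + 1 × 4213.00/3 ≈ 1404.

(3843, 1404)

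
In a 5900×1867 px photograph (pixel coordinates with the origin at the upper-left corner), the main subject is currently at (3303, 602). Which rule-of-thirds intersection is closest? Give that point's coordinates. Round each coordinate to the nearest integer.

(3933, 622)

Third lines: x ∈ {1967, 3933}, y ∈ {622, 1245}.
3303 is closer to x = 3933; 602 is closer to y = 622.
So the nearest intersection is the upper-right power point.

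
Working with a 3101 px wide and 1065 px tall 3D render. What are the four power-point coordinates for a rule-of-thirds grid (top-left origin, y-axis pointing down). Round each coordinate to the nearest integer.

One third of 3101 is 1033.67; one third of 1065 is 355.
Vertical third lines at x = 1034 and x = 2067; horizontal third lines at y = 355 and y = 710.

(1034, 355), (2067, 355), (1034, 710), (2067, 710)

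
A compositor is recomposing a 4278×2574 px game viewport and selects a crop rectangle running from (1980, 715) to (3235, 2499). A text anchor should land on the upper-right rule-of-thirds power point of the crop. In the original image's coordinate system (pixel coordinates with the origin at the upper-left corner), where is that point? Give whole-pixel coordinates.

(2817, 1310)

Crop width = 3235 − 1980 = 1255 px; one third is 418.33 px.
Crop height = 2499 − 715 = 1784 px; one third is 594.67 px.
The upper-right point is two-thirds across and one-third down within the crop:
x = 1980 + 2 × 418.33 ≈ 2817; y = 715 + 1 × 594.67 ≈ 1310.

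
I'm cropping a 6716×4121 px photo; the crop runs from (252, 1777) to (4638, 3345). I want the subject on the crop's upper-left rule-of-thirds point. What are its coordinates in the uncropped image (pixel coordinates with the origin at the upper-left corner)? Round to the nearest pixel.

Crop width = 4638 − 252 = 4386 px; one third is 1462.00 px.
Crop height = 3345 − 1777 = 1568 px; one third is 522.67 px.
The upper-left point is one-third across and one-third down within the crop:
x = 252 + 1 × 1462.00 ≈ 1714; y = 1777 + 1 × 522.67 ≈ 2300.

(1714, 2300)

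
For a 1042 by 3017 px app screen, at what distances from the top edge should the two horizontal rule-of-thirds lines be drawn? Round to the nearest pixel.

y = 1006 px and y = 2011 px

3017 / 3 = 1005.67, so the horizontal lines sit at one and two thirds of 3017.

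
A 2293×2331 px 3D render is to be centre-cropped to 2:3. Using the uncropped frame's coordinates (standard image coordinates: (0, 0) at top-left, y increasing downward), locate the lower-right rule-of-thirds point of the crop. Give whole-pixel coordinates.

2293/2331 > 2/3, so the 2:3 crop keeps the full height 2331 and trims width to 2331 × 2/3 = 1554.00 px.
Left offset = (2293 − 1554.00)/2 = 369.50 px; top offset = 0.
Lower-right is two-thirds across and two-thirds down within the crop:
x = 369.50 + 2 × 1554.00/3 ≈ 1406; y = 0.00 + 2 × 2331.00/3 ≈ 1554.

(1406, 1554)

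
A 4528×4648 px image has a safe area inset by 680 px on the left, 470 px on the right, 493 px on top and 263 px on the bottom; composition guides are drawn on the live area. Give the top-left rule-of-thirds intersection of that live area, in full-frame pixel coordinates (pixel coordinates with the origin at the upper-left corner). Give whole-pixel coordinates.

x = 1806 px, y = 1790 px

Content width = 4528 − 680 − 470 = 3378 px; content height = 4648 − 493 − 263 = 3892 px.
Top-left is one-third across and one-third down within the live area.
x = 680 + 1 × 3378/3 = 680 + 1126.00 ≈ 1806
y = 493 + 1 × 3892/3 = 493 + 1297.33 ≈ 1790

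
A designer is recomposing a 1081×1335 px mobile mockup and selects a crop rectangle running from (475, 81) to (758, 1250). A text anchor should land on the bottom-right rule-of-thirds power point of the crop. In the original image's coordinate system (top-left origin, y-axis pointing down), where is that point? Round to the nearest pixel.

Crop width = 758 − 475 = 283 px; one third is 94.33 px.
Crop height = 1250 − 81 = 1169 px; one third is 389.67 px.
The bottom-right point is two-thirds across and two-thirds down within the crop:
x = 475 + 2 × 94.33 ≈ 664; y = 81 + 2 × 389.67 ≈ 860.

x = 664 px, y = 860 px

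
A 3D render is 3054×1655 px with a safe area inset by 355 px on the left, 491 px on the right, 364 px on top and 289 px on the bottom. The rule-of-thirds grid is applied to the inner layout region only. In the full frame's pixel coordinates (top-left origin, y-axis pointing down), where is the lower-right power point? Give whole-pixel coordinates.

x = 1827 px, y = 1032 px

Content width = 3054 − 355 − 491 = 2208 px; content height = 1655 − 364 − 289 = 1002 px.
Lower-right is two-thirds across and two-thirds down within the inner layout region.
x = 355 + 2 × 2208/3 = 355 + 1472.00 ≈ 1827
y = 364 + 2 × 1002/3 = 364 + 668.00 ≈ 1032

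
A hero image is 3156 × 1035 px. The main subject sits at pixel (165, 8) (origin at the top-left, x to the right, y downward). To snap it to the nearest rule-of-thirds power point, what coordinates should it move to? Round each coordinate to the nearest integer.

Third lines: x ∈ {1052, 2104}, y ∈ {345, 690}.
165 is closer to x = 1052; 8 is closer to y = 345.
So the nearest intersection is the upper-left power point.

(1052, 345)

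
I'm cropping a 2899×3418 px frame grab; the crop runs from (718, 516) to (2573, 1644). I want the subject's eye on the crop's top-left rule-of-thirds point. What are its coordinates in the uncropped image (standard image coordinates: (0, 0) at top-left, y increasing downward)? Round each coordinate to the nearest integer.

Crop width = 2573 − 718 = 1855 px; one third is 618.33 px.
Crop height = 1644 − 516 = 1128 px; one third is 376.00 px.
The top-left point is one-third across and one-third down within the crop:
x = 718 + 1 × 618.33 ≈ 1336; y = 516 + 1 × 376.00 ≈ 892.

x = 1336 px, y = 892 px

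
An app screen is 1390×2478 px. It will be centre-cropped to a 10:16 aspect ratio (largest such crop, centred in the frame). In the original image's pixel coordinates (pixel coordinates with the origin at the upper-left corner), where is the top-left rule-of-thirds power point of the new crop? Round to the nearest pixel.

1390/2478 < 10/16, so the 10:16 crop keeps the full width 1390 and trims height to 1390 × 16/10 = 2224.00 px.
Top offset = (2478 − 2224.00)/2 = 127.00 px; left offset = 0.
Top-left is one-third across and one-third down within the crop:
x = 0.00 + 1 × 1390.00/3 ≈ 463; y = 127.00 + 1 × 2224.00/3 ≈ 868.

(463, 868)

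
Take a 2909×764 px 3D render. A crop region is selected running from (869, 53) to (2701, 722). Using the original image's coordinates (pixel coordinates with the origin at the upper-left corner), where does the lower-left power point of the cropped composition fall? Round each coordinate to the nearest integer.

(1480, 499)

Crop width = 2701 − 869 = 1832 px; one third is 610.67 px.
Crop height = 722 − 53 = 669 px; one third is 223.00 px.
The lower-left point is one-third across and two-thirds down within the crop:
x = 869 + 1 × 610.67 ≈ 1480; y = 53 + 2 × 223.00 ≈ 499.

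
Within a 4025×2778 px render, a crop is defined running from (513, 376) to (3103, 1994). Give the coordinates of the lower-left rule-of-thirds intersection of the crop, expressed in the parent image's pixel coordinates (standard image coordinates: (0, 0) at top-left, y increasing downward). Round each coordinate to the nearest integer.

(1376, 1455)

Crop width = 3103 − 513 = 2590 px; one third is 863.33 px.
Crop height = 1994 − 376 = 1618 px; one third is 539.33 px.
The lower-left point is one-third across and two-thirds down within the crop:
x = 513 + 1 × 863.33 ≈ 1376; y = 376 + 2 × 539.33 ≈ 1455.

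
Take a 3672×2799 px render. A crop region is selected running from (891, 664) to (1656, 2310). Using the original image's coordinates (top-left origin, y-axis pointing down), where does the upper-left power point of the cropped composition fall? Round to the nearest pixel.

(1146, 1213)

Crop width = 1656 − 891 = 765 px; one third is 255.00 px.
Crop height = 2310 − 664 = 1646 px; one third is 548.67 px.
The upper-left point is one-third across and one-third down within the crop:
x = 891 + 1 × 255.00 ≈ 1146; y = 664 + 1 × 548.67 ≈ 1213.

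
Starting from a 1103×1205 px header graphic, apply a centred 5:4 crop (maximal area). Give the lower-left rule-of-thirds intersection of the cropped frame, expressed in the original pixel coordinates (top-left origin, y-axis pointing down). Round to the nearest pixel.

x = 368 px, y = 750 px

1103/1205 < 5/4, so the 5:4 crop keeps the full width 1103 and trims height to 1103 × 4/5 = 882.40 px.
Top offset = (1205 − 882.40)/2 = 161.30 px; left offset = 0.
Lower-left is one-third across and two-thirds down within the crop:
x = 0.00 + 1 × 1103.00/3 ≈ 368; y = 161.30 + 2 × 882.40/3 ≈ 750.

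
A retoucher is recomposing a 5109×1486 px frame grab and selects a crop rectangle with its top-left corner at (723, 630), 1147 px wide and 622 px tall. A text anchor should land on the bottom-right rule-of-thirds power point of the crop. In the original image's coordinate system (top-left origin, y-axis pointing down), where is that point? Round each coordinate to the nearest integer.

One third of the crop width 1147 is 382.33 px.
One third of the crop height 622 is 207.33 px.
The bottom-right point is two-thirds across and two-thirds down within the crop:
x = 723 + 2 × 382.33 ≈ 1488; y = 630 + 2 × 207.33 ≈ 1045.

(1488, 1045)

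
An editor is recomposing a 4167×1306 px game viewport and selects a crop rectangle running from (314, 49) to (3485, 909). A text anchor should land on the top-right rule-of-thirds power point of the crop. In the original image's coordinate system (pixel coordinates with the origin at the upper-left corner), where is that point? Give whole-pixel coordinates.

Crop width = 3485 − 314 = 3171 px; one third is 1057.00 px.
Crop height = 909 − 49 = 860 px; one third is 286.67 px.
The top-right point is two-thirds across and one-third down within the crop:
x = 314 + 2 × 1057.00 ≈ 2428; y = 49 + 1 × 286.67 ≈ 336.

(2428, 336)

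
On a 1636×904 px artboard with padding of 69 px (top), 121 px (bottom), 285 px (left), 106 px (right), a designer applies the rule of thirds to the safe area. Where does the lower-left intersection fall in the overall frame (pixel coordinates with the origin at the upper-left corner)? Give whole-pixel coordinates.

Content width = 1636 − 285 − 106 = 1245 px; content height = 904 − 69 − 121 = 714 px.
Lower-left is one-third across and two-thirds down within the safe area.
x = 285 + 1 × 1245/3 = 285 + 415.00 ≈ 700
y = 69 + 2 × 714/3 = 69 + 476.00 ≈ 545

x = 700 px, y = 545 px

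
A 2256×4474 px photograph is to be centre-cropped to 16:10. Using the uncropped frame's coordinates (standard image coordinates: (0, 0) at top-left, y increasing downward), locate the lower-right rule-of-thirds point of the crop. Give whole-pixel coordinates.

2256/4474 < 16/10, so the 16:10 crop keeps the full width 2256 and trims height to 2256 × 10/16 = 1410.00 px.
Top offset = (4474 − 1410.00)/2 = 1532.00 px; left offset = 0.
Lower-right is two-thirds across and two-thirds down within the crop:
x = 0.00 + 2 × 2256.00/3 ≈ 1504; y = 1532.00 + 2 × 1410.00/3 ≈ 2472.

(1504, 2472)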